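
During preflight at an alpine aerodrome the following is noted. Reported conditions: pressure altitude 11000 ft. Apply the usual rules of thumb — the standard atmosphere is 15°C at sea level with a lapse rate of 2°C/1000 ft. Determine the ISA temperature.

ISA temperature = 15 − 2 × (11000/1000) = 15 − 22 = -7°C.

-7°C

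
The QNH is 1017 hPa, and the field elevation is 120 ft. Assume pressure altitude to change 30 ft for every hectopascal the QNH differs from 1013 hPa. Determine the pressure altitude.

Pressure correction = (1013 − 1017) × 30 = -120 ft.
Pressure altitude = 120 + (-120) = 0 ft.

0 ft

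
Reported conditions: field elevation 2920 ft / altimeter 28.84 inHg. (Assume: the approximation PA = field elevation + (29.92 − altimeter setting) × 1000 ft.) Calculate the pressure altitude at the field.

Pressure correction = (29.92 − 28.84) × 1000 = +1080 ft.
Pressure altitude = 2920 + (+1080) = 4000 ft.

4000 ft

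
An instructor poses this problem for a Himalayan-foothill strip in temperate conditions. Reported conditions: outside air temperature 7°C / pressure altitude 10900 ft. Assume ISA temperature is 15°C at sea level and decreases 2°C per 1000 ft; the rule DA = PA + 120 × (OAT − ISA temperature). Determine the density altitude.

12556 ft

ISA temperature at 10900 ft = 15 − 2 × (10900/1000) = -6.8°C.
ISA deviation = 7 − (-6.8) = +13.8°C.
Density altitude = 10900 + 120 × (13.8) = 10900 + (+1656) = 12556 ft.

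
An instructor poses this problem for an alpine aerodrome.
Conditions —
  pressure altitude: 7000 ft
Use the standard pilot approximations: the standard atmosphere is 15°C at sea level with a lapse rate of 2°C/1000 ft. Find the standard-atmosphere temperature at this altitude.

ISA temperature = 15 − 2 × (7000/1000) = 15 − 14 = 1°C.

1°C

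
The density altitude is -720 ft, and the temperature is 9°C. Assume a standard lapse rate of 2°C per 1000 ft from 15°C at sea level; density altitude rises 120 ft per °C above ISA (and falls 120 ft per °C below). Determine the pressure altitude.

DA = PA + 120 × (OAT − (15 − 2·PA/1000)) = PA + 120·OAT − 1800 + 0.24·PA = 1.24·PA + 120·OAT − 1800.
So 1.24·PA = -720 − 120 × 9 + 1800 = 0.
PA = 0 / 1.24 = 0 ft.

0 ft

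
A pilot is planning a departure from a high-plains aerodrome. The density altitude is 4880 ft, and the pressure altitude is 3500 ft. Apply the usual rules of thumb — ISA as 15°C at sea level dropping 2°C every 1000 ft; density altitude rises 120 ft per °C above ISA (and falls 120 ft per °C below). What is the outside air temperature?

19.5°C

Density altitude − pressure altitude = 4880 − 3500 = +1380 ft.
At 120 ft/°C that is an ISA deviation of 1380/120 = +11.5°C.
ISA temperature at 3500 ft = 15 − 2 × (3500/1000) = 8°C.
OAT = ISA + deviation = 8 + (+11.5) = 19.5°C.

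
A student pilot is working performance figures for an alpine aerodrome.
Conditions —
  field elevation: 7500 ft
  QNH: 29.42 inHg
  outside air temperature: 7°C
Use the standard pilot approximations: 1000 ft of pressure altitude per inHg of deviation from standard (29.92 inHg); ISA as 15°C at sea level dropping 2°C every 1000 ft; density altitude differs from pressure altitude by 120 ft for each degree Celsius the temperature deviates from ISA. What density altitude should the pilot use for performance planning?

Pressure altitude = 7500 + (29.92 − 29.42) × 1000 = 7500 + (+500) = 8000 ft.
ISA temperature at 8000 ft = 15 − 2 × (8000/1000) = -1°C.
ISA deviation = 7 − (-1) = +8°C.
Density altitude = 8000 + 120 × (8) = 8960 ft.

8960 ft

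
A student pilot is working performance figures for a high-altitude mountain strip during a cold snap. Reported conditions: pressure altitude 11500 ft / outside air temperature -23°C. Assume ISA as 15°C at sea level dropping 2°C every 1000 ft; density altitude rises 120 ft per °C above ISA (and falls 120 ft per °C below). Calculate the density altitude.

ISA temperature at 11500 ft = 15 − 2 × (11500/1000) = -8°C.
ISA deviation = -23 − (-8) = -15°C.
Density altitude = 11500 + 120 × (-15) = 11500 + (-1800) = 9700 ft.

9700 ft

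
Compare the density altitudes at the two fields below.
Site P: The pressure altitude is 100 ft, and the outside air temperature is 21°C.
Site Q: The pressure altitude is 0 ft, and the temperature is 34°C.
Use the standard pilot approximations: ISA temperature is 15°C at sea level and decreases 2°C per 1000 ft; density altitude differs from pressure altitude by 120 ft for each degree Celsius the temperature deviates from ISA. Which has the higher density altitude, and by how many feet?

Site Q by 1436 ft

Site P: ISA temp = 14.8°C, deviation +6.2°C, DA = 100 + 120 × 6.2 = 844 ft.
Site Q: ISA temp = 15°C, deviation +19°C, DA = 0 + 120 × 19 = 2280 ft.
Site Q is higher by 2280 − 844 = 1436 ft.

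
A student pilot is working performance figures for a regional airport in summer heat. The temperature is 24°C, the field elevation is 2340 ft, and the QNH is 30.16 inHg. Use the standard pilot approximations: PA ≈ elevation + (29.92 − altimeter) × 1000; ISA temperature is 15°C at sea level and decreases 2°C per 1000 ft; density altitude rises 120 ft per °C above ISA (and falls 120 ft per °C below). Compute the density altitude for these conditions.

Pressure altitude = 2340 + (29.92 − 30.16) × 1000 = 2340 + (-240) = 2100 ft.
ISA temperature at 2100 ft = 15 − 2 × (2100/1000) = 10.8°C.
ISA deviation = 24 − 10.8 = +13.2°C.
Density altitude = 2100 + 120 × (13.2) = 3684 ft.

3684 ft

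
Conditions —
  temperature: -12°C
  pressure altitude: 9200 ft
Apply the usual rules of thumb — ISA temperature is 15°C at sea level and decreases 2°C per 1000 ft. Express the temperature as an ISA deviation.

ISA-8.6°C

ISA temperature at 9200 ft = 15 − 2 × (9200/1000) = -3.4°C.
Deviation = OAT − ISA = -12 − (-3.4) = -8.6°C.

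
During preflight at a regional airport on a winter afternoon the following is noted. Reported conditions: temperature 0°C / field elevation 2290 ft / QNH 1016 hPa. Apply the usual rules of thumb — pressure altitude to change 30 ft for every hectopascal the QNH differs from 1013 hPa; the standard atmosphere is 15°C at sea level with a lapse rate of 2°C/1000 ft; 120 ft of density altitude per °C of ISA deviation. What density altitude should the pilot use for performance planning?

928 ft

Pressure altitude = 2290 + (1013 − 1016) × 30 = 2290 + (-90) = 2200 ft.
ISA temperature at 2200 ft = 15 − 2 × (2200/1000) = 10.6°C.
ISA deviation = 0 − 10.6 = -10.6°C.
Density altitude = 2200 + 120 × (-10.6) = 928 ft.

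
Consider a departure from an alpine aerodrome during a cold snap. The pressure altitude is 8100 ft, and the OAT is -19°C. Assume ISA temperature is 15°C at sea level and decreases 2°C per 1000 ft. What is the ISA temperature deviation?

ISA-17.8°C

ISA temperature at 8100 ft = 15 − 2 × (8100/1000) = -1.2°C.
Deviation = OAT − ISA = -19 − (-1.2) = -17.8°C.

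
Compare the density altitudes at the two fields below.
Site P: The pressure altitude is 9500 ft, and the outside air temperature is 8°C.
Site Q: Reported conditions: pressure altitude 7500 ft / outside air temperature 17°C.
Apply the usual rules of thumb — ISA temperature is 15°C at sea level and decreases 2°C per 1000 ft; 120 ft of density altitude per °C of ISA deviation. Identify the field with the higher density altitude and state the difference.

Site P: ISA temp = -4°C, deviation +12°C, DA = 9500 + 120 × 12 = 10940 ft.
Site Q: ISA temp = 0°C, deviation +17°C, DA = 7500 + 120 × 17 = 9540 ft.
Site P is higher by 10940 − 9540 = 1400 ft.

Site P by 1400 ft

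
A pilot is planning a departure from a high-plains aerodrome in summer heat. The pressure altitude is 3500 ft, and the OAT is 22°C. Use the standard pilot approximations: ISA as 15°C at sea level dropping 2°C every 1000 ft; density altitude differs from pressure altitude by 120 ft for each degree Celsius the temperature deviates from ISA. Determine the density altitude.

5180 ft

ISA temperature at 3500 ft = 15 − 2 × (3500/1000) = 8°C.
ISA deviation = 22 − 8 = +14°C.
Density altitude = 3500 + 120 × (14) = 3500 + (+1680) = 5180 ft.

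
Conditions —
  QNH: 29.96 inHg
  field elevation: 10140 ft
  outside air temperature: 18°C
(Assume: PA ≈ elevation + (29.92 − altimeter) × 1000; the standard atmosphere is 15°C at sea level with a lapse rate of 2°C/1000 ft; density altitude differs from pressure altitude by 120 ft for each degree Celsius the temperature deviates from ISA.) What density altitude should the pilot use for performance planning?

12884 ft

Pressure altitude = 10140 + (29.92 − 29.96) × 1000 = 10140 + (-40) = 10100 ft.
ISA temperature at 10100 ft = 15 − 2 × (10100/1000) = -5.2°C.
ISA deviation = 18 − (-5.2) = +23.2°C.
Density altitude = 10100 + 120 × (23.2) = 12884 ft.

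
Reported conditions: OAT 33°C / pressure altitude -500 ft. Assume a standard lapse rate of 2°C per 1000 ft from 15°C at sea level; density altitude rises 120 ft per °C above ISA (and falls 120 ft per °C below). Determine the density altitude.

ISA temperature at -500 ft = 15 − 2 × (-500/1000) = 16°C.
ISA deviation = 33 − 16 = +17°C.
Density altitude = -500 + 120 × (17) = -500 + (+2040) = 1540 ft.

1540 ft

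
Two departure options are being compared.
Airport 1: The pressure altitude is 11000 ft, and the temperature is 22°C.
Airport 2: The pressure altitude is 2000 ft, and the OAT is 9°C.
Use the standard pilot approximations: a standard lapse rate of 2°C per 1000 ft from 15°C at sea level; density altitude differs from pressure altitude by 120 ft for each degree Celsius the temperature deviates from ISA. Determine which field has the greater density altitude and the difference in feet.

Airport 1 by 12720 ft

Airport 1: ISA temp = -7°C, deviation +29°C, DA = 11000 + 120 × 29 = 14480 ft.
Airport 2: ISA temp = 11°C, deviation -2°C, DA = 2000 + 120 × (-2) = 1760 ft.
Airport 1 is higher by 14480 − 1760 = 12720 ft.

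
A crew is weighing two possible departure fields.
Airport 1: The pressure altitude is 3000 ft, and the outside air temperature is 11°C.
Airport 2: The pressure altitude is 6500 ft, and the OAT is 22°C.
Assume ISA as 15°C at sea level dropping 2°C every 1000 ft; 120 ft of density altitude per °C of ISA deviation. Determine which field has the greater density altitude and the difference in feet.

Airport 1: ISA temp = 9°C, deviation +2°C, DA = 3000 + 120 × 2 = 3240 ft.
Airport 2: ISA temp = 2°C, deviation +20°C, DA = 6500 + 120 × 20 = 8900 ft.
Airport 2 is higher by 8900 − 3240 = 5660 ft.

Airport 2 by 5660 ft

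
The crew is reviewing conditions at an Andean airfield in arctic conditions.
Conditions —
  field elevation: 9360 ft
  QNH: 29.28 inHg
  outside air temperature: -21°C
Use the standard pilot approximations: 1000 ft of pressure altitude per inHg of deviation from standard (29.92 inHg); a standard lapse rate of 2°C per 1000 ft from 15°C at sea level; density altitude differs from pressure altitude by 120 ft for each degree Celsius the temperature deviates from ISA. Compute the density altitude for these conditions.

8080 ft

Pressure altitude = 9360 + (29.92 − 29.28) × 1000 = 9360 + (+640) = 10000 ft.
ISA temperature at 10000 ft = 15 − 2 × (10000/1000) = -5°C.
ISA deviation = -21 − (-5) = -16°C.
Density altitude = 10000 + 120 × (-16) = 8080 ft.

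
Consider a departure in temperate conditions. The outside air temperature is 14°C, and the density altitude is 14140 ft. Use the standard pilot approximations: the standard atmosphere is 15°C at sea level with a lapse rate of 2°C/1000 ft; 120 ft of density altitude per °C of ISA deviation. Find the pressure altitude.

11500 ft

DA = PA + 120 × (OAT − (15 − 2·PA/1000)) = PA + 120·OAT − 1800 + 0.24·PA = 1.24·PA + 120·OAT − 1800.
So 1.24·PA = 14140 − 120 × 14 + 1800 = 14260.
PA = 14260 / 1.24 = 11500 ft.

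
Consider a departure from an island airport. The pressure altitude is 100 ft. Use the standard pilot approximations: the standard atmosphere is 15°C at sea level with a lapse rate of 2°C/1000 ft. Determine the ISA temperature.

ISA temperature = 15 − 2 × (100/1000) = 15 − 0.2 = 14.8°C.

14.8°C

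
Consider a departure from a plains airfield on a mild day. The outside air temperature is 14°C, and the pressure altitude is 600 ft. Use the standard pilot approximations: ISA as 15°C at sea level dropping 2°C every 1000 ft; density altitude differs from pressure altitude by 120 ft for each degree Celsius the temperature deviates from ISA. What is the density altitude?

624 ft

ISA temperature at 600 ft = 15 − 2 × (600/1000) = 13.8°C.
ISA deviation = 14 − 13.8 = +0.2°C.
Density altitude = 600 + 120 × (0.2) = 600 + (+24) = 624 ft.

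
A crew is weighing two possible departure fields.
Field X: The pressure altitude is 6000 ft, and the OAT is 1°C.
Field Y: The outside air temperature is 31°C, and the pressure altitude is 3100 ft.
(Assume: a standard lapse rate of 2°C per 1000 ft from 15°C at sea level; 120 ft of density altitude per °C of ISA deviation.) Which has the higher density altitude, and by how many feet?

Field Y by 4 ft

Field X: ISA temp = 3°C, deviation -2°C, DA = 6000 + 120 × (-2) = 5760 ft.
Field Y: ISA temp = 8.8°C, deviation +22.2°C, DA = 3100 + 120 × 22.2 = 5764 ft.
Field Y is higher by 5764 − 5760 = 4 ft.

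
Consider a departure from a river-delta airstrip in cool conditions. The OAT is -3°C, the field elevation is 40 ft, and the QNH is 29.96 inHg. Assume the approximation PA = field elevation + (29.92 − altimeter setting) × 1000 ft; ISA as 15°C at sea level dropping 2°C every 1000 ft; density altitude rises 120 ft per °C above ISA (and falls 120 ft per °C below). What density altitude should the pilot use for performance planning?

Pressure altitude = 40 + (29.92 − 29.96) × 1000 = 40 + (-40) = 0 ft.
ISA temperature at 0 ft = 15 − 2 × (0/1000) = 15°C.
ISA deviation = -3 − 15 = -18°C.
Density altitude = 0 + 120 × (-18) = -2160 ft.

-2160 ft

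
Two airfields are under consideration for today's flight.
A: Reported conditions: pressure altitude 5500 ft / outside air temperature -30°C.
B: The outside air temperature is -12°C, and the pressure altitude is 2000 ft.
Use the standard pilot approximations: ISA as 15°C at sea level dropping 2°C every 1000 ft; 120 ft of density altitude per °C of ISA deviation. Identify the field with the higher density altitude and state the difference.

A: ISA temp = 4°C, deviation -34°C, DA = 5500 + 120 × (-34) = 1420 ft.
B: ISA temp = 11°C, deviation -23°C, DA = 2000 + 120 × (-23) = -760 ft.
A is higher by 1420 − (-760) = 2180 ft.

A by 2180 ft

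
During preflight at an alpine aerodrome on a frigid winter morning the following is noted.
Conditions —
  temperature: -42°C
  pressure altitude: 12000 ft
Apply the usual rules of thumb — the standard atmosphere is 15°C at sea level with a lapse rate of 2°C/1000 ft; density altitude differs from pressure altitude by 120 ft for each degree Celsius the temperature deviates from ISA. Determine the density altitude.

8040 ft

ISA temperature at 12000 ft = 15 − 2 × (12000/1000) = -9°C.
ISA deviation = -42 − (-9) = -33°C.
Density altitude = 12000 + 120 × (-33) = 12000 + (-3960) = 8040 ft.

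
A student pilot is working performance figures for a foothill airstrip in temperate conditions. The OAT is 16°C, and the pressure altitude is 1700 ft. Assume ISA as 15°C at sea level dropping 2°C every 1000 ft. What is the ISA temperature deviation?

ISA temperature at 1700 ft = 15 − 2 × (1700/1000) = 11.6°C.
Deviation = OAT − ISA = 16 − 11.6 = +4.4°C.

ISA+4.4°C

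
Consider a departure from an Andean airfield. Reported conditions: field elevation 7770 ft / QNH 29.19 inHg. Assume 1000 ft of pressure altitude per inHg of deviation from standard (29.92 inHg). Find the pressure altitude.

Pressure correction = (29.92 − 29.19) × 1000 = +730 ft.
Pressure altitude = 7770 + (+730) = 8500 ft.

8500 ft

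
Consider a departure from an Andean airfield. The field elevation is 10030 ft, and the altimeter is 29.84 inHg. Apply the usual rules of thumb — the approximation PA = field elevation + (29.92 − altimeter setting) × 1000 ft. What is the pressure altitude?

10110 ft

Pressure correction = (29.92 − 29.84) × 1000 = +80 ft.
Pressure altitude = 10030 + (+80) = 10110 ft.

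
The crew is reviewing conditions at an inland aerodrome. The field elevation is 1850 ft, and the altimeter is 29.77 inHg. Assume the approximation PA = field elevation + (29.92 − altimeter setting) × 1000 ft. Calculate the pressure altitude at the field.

Pressure correction = (29.92 − 29.77) × 1000 = +150 ft.
Pressure altitude = 1850 + (+150) = 2000 ft.

2000 ft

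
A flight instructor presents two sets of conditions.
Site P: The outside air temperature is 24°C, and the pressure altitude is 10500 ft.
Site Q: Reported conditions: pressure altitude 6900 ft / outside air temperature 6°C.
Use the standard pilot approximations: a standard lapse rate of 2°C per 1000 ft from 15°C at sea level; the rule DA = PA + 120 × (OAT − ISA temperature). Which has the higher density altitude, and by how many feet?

Site P: ISA temp = -6°C, deviation +30°C, DA = 10500 + 120 × 30 = 14100 ft.
Site Q: ISA temp = 1.2°C, deviation +4.8°C, DA = 6900 + 120 × 4.8 = 7476 ft.
Site P is higher by 14100 − 7476 = 6624 ft.

Site P by 6624 ft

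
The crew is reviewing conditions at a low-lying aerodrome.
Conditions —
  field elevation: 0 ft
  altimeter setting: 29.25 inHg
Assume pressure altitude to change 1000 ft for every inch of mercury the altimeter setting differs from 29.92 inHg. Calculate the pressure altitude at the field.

Pressure correction = (29.92 − 29.25) × 1000 = +670 ft.
Pressure altitude = 0 + (+670) = 670 ft.

670 ft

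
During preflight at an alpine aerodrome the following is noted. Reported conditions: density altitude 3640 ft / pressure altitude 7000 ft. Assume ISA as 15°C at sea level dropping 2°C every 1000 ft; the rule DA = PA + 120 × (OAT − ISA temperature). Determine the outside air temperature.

Density altitude − pressure altitude = 3640 − 7000 = -3360 ft.
At 120 ft/°C that is an ISA deviation of -3360/120 = -28°C.
ISA temperature at 7000 ft = 15 − 2 × (7000/1000) = 1°C.
OAT = ISA + deviation = 1 + (-28) = -27°C.

-27°C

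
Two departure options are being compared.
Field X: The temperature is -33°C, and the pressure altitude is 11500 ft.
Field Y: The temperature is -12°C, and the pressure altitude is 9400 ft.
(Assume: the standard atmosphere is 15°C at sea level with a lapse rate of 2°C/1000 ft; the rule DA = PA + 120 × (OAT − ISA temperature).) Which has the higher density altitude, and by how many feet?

Field X by 84 ft

Field X: ISA temp = -8°C, deviation -25°C, DA = 11500 + 120 × (-25) = 8500 ft.
Field Y: ISA temp = -3.8°C, deviation -8.2°C, DA = 9400 + 120 × (-8.2) = 8416 ft.
Field X is higher by 8500 − 8416 = 84 ft.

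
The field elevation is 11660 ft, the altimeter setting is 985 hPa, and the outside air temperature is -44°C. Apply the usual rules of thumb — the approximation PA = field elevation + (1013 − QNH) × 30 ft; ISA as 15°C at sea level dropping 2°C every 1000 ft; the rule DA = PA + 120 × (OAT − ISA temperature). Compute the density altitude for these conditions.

8420 ft

Pressure altitude = 11660 + (1013 − 985) × 30 = 11660 + (+840) = 12500 ft.
ISA temperature at 12500 ft = 15 − 2 × (12500/1000) = -10°C.
ISA deviation = -44 − (-10) = -34°C.
Density altitude = 12500 + 120 × (-34) = 8420 ft.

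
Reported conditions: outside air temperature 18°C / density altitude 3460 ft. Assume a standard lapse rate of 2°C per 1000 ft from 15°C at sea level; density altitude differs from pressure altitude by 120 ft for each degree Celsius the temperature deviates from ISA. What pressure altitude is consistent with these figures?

2500 ft

DA = PA + 120 × (OAT − (15 − 2·PA/1000)) = PA + 120·OAT − 1800 + 0.24·PA = 1.24·PA + 120·OAT − 1800.
So 1.24·PA = 3460 − 120 × 18 + 1800 = 3100.
PA = 3100 / 1.24 = 2500 ft.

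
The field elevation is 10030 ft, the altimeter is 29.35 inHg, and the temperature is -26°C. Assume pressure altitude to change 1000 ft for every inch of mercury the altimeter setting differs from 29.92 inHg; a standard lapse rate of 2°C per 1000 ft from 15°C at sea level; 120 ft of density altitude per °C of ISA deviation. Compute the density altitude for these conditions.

8224 ft

Pressure altitude = 10030 + (29.92 − 29.35) × 1000 = 10030 + (+570) = 10600 ft.
ISA temperature at 10600 ft = 15 − 2 × (10600/1000) = -6.2°C.
ISA deviation = -26 − (-6.2) = -19.8°C.
Density altitude = 10600 + 120 × (-19.8) = 8224 ft.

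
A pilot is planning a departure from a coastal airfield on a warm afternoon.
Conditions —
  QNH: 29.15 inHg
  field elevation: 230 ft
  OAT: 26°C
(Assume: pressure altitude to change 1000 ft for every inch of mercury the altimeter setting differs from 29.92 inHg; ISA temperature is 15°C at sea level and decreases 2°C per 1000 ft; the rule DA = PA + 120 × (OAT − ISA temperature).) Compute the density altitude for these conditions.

2560 ft

Pressure altitude = 230 + (29.92 − 29.15) × 1000 = 230 + (+770) = 1000 ft.
ISA temperature at 1000 ft = 15 − 2 × (1000/1000) = 13°C.
ISA deviation = 26 − 13 = +13°C.
Density altitude = 1000 + 120 × (13) = 2560 ft.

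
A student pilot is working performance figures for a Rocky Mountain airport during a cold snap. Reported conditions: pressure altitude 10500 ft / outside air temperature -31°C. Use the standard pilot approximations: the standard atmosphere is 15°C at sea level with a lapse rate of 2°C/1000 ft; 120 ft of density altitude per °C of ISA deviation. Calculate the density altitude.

ISA temperature at 10500 ft = 15 − 2 × (10500/1000) = -6°C.
ISA deviation = -31 − (-6) = -25°C.
Density altitude = 10500 + 120 × (-25) = 10500 + (-3000) = 7500 ft.

7500 ft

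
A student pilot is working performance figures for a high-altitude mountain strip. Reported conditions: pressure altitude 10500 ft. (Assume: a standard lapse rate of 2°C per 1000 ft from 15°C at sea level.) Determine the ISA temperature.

ISA temperature = 15 − 2 × (10500/1000) = 15 − 21 = -6°C.

-6°C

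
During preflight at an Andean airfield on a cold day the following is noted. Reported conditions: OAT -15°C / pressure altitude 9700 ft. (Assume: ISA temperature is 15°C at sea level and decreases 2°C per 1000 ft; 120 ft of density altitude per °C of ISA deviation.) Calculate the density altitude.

8428 ft

ISA temperature at 9700 ft = 15 − 2 × (9700/1000) = -4.4°C.
ISA deviation = -15 − (-4.4) = -10.6°C.
Density altitude = 9700 + 120 × (-10.6) = 9700 + (-1272) = 8428 ft.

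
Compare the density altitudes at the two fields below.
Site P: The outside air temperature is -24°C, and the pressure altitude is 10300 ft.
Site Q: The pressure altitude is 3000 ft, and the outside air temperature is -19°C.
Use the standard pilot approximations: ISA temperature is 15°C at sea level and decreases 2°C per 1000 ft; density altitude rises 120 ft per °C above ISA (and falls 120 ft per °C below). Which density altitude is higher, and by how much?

Site P by 8452 ft

Site P: ISA temp = -5.6°C, deviation -18.4°C, DA = 10300 + 120 × (-18.4) = 8092 ft.
Site Q: ISA temp = 9°C, deviation -28°C, DA = 3000 + 120 × (-28) = -360 ft.
Site P is higher by 8092 − (-360) = 8452 ft.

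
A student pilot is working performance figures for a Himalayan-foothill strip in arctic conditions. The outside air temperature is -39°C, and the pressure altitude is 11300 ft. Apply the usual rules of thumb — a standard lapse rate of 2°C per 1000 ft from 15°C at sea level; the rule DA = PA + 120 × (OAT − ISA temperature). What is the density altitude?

7532 ft

ISA temperature at 11300 ft = 15 − 2 × (11300/1000) = -7.6°C.
ISA deviation = -39 − (-7.6) = -31.4°C.
Density altitude = 11300 + 120 × (-31.4) = 11300 + (-3768) = 7532 ft.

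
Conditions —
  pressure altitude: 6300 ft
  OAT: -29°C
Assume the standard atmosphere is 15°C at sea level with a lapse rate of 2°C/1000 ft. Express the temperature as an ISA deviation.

ISA-31.4°C

ISA temperature at 6300 ft = 15 − 2 × (6300/1000) = 2.4°C.
Deviation = OAT − ISA = -29 − 2.4 = -31.4°C.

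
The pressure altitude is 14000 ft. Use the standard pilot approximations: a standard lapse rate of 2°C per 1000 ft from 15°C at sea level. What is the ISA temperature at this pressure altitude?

-13°C

ISA temperature = 15 − 2 × (14000/1000) = 15 − 28 = -13°C.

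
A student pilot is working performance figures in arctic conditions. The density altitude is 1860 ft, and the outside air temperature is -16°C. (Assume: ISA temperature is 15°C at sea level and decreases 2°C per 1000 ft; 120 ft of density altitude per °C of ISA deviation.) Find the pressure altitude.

DA = PA + 120 × (OAT − (15 − 2·PA/1000)) = PA + 120·OAT − 1800 + 0.24·PA = 1.24·PA + 120·OAT − 1800.
So 1.24·PA = 1860 − 120 × (-16) + 1800 = 5580.
PA = 5580 / 1.24 = 4500 ft.

4500 ft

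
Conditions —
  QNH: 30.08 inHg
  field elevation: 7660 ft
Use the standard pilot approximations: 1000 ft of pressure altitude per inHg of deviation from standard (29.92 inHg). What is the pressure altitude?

Pressure correction = (29.92 − 30.08) × 1000 = -160 ft.
Pressure altitude = 7660 + (-160) = 7500 ft.

7500 ft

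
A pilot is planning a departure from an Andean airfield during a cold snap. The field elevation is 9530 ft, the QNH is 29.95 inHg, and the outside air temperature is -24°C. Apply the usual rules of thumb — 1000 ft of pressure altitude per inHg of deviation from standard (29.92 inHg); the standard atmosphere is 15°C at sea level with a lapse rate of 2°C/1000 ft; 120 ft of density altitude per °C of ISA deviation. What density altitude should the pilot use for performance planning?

7100 ft

Pressure altitude = 9530 + (29.92 − 29.95) × 1000 = 9530 + (-30) = 9500 ft.
ISA temperature at 9500 ft = 15 − 2 × (9500/1000) = -4°C.
ISA deviation = -24 − (-4) = -20°C.
Density altitude = 9500 + 120 × (-20) = 7100 ft.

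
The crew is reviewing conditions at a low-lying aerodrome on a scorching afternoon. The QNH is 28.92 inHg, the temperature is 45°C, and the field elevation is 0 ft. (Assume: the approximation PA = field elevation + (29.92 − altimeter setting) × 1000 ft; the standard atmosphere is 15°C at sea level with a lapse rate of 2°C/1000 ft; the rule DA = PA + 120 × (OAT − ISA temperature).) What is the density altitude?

Pressure altitude = 0 + (29.92 − 28.92) × 1000 = 0 + (+1000) = 1000 ft.
ISA temperature at 1000 ft = 15 − 2 × (1000/1000) = 13°C.
ISA deviation = 45 − 13 = +32°C.
Density altitude = 1000 + 120 × (32) = 4840 ft.

4840 ft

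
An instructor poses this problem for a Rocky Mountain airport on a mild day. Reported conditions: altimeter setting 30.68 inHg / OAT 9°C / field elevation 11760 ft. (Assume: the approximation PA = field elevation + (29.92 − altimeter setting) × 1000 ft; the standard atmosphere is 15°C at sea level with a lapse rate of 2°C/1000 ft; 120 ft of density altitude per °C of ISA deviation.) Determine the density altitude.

12920 ft

Pressure altitude = 11760 + (29.92 − 30.68) × 1000 = 11760 + (-760) = 11000 ft.
ISA temperature at 11000 ft = 15 − 2 × (11000/1000) = -7°C.
ISA deviation = 9 − (-7) = +16°C.
Density altitude = 11000 + 120 × (16) = 12920 ft.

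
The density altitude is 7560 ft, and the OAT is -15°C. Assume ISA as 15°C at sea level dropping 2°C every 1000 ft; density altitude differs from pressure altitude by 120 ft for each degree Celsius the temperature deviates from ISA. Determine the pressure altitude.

DA = PA + 120 × (OAT − (15 − 2·PA/1000)) = PA + 120·OAT − 1800 + 0.24·PA = 1.24·PA + 120·OAT − 1800.
So 1.24·PA = 7560 − 120 × (-15) + 1800 = 11160.
PA = 11160 / 1.24 = 9000 ft.

9000 ft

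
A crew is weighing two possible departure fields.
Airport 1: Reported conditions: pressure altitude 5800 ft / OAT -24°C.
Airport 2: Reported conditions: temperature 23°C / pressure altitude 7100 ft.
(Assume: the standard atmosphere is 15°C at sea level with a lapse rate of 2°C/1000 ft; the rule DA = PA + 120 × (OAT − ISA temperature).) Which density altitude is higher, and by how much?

Airport 2 by 7252 ft

Airport 1: ISA temp = 3.4°C, deviation -27.4°C, DA = 5800 + 120 × (-27.4) = 2512 ft.
Airport 2: ISA temp = 0.8°C, deviation +22.2°C, DA = 7100 + 120 × 22.2 = 9764 ft.
Airport 2 is higher by 9764 − 2512 = 7252 ft.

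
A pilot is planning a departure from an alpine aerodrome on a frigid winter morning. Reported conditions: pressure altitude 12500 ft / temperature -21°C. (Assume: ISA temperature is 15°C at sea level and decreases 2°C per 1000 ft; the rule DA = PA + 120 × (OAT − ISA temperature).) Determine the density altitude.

ISA temperature at 12500 ft = 15 − 2 × (12500/1000) = -10°C.
ISA deviation = -21 − (-10) = -11°C.
Density altitude = 12500 + 120 × (-11) = 12500 + (-1320) = 11180 ft.

11180 ft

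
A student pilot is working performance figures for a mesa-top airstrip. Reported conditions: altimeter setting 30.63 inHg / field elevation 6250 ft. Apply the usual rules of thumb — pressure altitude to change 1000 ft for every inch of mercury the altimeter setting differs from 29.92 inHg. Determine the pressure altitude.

Pressure correction = (29.92 − 30.63) × 1000 = -710 ft.
Pressure altitude = 6250 + (-710) = 5540 ft.

5540 ft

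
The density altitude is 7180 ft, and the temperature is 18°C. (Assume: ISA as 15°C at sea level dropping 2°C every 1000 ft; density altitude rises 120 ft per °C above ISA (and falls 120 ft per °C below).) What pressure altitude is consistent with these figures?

DA = PA + 120 × (OAT − (15 − 2·PA/1000)) = PA + 120·OAT − 1800 + 0.24·PA = 1.24·PA + 120·OAT − 1800.
So 1.24·PA = 7180 − 120 × 18 + 1800 = 6820.
PA = 6820 / 1.24 = 5500 ft.

5500 ft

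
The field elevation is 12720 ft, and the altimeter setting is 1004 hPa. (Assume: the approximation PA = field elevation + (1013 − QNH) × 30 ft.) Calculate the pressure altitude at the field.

12990 ft

Pressure correction = (1013 − 1004) × 30 = +270 ft.
Pressure altitude = 12720 + (+270) = 12990 ft.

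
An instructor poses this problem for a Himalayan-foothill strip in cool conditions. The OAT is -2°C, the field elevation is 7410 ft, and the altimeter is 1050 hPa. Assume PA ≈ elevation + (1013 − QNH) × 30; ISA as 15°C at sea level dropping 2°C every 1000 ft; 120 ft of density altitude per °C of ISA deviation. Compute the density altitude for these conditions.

Pressure altitude = 7410 + (1013 − 1050) × 30 = 7410 + (-1110) = 6300 ft.
ISA temperature at 6300 ft = 15 − 2 × (6300/1000) = 2.4°C.
ISA deviation = -2 − 2.4 = -4.4°C.
Density altitude = 6300 + 120 × (-4.4) = 5772 ft.

5772 ft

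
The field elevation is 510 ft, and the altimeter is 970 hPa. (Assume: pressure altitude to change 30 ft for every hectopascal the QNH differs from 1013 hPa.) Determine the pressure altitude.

1800 ft

Pressure correction = (1013 − 970) × 30 = +1290 ft.
Pressure altitude = 510 + (+1290) = 1800 ft.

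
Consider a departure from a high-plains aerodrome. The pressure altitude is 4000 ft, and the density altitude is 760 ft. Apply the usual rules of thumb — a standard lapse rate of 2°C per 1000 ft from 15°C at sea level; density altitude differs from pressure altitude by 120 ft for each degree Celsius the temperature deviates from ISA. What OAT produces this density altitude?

Density altitude − pressure altitude = 760 − 4000 = -3240 ft.
At 120 ft/°C that is an ISA deviation of -3240/120 = -27°C.
ISA temperature at 4000 ft = 15 − 2 × (4000/1000) = 7°C.
OAT = ISA + deviation = 7 + (-27) = -20°C.

-20°C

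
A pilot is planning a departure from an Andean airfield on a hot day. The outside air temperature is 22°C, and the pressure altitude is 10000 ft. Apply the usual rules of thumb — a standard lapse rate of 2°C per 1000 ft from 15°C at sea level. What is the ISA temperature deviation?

ISA+27°C

ISA temperature at 10000 ft = 15 − 2 × (10000/1000) = -5°C.
Deviation = OAT − ISA = 22 − (-5) = +27°C.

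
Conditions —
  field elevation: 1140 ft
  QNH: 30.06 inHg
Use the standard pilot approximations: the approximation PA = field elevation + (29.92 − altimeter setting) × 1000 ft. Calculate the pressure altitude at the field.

1000 ft

Pressure correction = (29.92 − 30.06) × 1000 = -140 ft.
Pressure altitude = 1140 + (-140) = 1000 ft.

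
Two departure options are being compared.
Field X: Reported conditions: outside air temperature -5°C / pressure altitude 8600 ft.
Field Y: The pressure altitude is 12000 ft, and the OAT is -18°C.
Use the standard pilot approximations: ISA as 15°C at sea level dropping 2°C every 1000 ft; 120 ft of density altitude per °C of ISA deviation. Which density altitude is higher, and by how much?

Field Y by 2656 ft

Field X: ISA temp = -2.2°C, deviation -2.8°C, DA = 8600 + 120 × (-2.8) = 8264 ft.
Field Y: ISA temp = -9°C, deviation -9°C, DA = 12000 + 120 × (-9) = 10920 ft.
Field Y is higher by 10920 − 8264 = 2656 ft.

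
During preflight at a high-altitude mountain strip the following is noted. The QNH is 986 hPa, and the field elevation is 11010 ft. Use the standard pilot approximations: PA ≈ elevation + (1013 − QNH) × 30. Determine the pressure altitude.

Pressure correction = (1013 − 986) × 30 = +810 ft.
Pressure altitude = 11010 + (+810) = 11820 ft.

11820 ft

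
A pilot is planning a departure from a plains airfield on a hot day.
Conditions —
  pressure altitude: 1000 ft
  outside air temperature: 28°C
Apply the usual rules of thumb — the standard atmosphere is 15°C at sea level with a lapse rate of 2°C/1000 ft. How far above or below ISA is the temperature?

ISA+15°C

ISA temperature at 1000 ft = 15 − 2 × (1000/1000) = 13°C.
Deviation = OAT − ISA = 28 − 13 = +15°C.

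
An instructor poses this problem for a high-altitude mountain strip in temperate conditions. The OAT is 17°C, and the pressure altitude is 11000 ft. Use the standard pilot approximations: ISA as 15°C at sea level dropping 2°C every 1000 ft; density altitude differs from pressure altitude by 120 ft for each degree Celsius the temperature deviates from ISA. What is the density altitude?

ISA temperature at 11000 ft = 15 − 2 × (11000/1000) = -7°C.
ISA deviation = 17 − (-7) = +24°C.
Density altitude = 11000 + 120 × (24) = 11000 + (+2880) = 13880 ft.

13880 ft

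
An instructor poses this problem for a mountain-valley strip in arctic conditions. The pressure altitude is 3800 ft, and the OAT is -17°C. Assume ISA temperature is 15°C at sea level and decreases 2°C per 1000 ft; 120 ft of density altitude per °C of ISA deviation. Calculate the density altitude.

ISA temperature at 3800 ft = 15 − 2 × (3800/1000) = 7.4°C.
ISA deviation = -17 − 7.4 = -24.4°C.
Density altitude = 3800 + 120 × (-24.4) = 3800 + (-2928) = 872 ft.

872 ft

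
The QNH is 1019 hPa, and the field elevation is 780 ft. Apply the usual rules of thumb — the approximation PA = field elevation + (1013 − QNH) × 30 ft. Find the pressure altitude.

Pressure correction = (1013 − 1019) × 30 = -180 ft.
Pressure altitude = 780 + (-180) = 600 ft.

600 ft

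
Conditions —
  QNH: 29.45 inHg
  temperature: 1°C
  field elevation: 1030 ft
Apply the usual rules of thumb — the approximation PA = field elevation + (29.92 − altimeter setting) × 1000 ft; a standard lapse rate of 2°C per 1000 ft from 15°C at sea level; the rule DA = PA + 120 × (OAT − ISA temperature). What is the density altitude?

180 ft

Pressure altitude = 1030 + (29.92 − 29.45) × 1000 = 1030 + (+470) = 1500 ft.
ISA temperature at 1500 ft = 15 − 2 × (1500/1000) = 12°C.
ISA deviation = 1 − 12 = -11°C.
Density altitude = 1500 + 120 × (-11) = 180 ft.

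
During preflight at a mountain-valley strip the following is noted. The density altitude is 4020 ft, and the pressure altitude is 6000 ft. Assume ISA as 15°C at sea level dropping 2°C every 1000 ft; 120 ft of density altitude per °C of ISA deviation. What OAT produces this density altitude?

Density altitude − pressure altitude = 4020 − 6000 = -1980 ft.
At 120 ft/°C that is an ISA deviation of -1980/120 = -16.5°C.
ISA temperature at 6000 ft = 15 − 2 × (6000/1000) = 3°C.
OAT = ISA + deviation = 3 + (-16.5) = -13.5°C.

-13.5°C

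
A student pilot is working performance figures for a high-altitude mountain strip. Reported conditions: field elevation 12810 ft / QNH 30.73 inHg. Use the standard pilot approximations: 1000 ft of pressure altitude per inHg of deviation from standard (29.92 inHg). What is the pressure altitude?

12000 ft

Pressure correction = (29.92 − 30.73) × 1000 = -810 ft.
Pressure altitude = 12810 + (-810) = 12000 ft.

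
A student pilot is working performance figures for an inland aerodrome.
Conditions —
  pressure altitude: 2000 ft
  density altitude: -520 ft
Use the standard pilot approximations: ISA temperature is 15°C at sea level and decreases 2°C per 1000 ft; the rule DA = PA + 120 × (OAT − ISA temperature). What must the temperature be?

-10°C

Density altitude − pressure altitude = -520 − 2000 = -2520 ft.
At 120 ft/°C that is an ISA deviation of -2520/120 = -21°C.
ISA temperature at 2000 ft = 15 − 2 × (2000/1000) = 11°C.
OAT = ISA + deviation = 11 + (-21) = -10°C.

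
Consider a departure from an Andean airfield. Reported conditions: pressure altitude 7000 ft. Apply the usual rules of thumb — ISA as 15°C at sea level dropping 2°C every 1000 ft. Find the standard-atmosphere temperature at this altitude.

1°C

ISA temperature = 15 − 2 × (7000/1000) = 15 − 14 = 1°C.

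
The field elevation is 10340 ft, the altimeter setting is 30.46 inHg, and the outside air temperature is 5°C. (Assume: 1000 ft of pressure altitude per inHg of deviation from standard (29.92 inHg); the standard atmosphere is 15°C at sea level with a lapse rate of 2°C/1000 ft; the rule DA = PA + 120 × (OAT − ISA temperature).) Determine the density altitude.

10952 ft

Pressure altitude = 10340 + (29.92 − 30.46) × 1000 = 10340 + (-540) = 9800 ft.
ISA temperature at 9800 ft = 15 − 2 × (9800/1000) = -4.6°C.
ISA deviation = 5 − (-4.6) = +9.6°C.
Density altitude = 9800 + 120 × (9.6) = 10952 ft.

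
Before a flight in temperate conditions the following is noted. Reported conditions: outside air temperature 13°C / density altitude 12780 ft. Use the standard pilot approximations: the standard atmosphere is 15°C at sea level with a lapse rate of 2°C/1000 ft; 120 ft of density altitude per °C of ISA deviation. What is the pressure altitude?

DA = PA + 120 × (OAT − (15 − 2·PA/1000)) = PA + 120·OAT − 1800 + 0.24·PA = 1.24·PA + 120·OAT − 1800.
So 1.24·PA = 12780 − 120 × 13 + 1800 = 13020.
PA = 13020 / 1.24 = 10500 ft.

10500 ft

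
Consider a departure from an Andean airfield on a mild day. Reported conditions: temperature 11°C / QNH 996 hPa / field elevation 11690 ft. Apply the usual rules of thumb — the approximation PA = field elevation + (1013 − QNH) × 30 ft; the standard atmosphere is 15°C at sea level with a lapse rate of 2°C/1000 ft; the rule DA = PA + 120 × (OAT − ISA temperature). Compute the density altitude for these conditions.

14648 ft

Pressure altitude = 11690 + (1013 − 996) × 30 = 11690 + (+510) = 12200 ft.
ISA temperature at 12200 ft = 15 − 2 × (12200/1000) = -9.4°C.
ISA deviation = 11 − (-9.4) = +20.4°C.
Density altitude = 12200 + 120 × (20.4) = 14648 ft.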